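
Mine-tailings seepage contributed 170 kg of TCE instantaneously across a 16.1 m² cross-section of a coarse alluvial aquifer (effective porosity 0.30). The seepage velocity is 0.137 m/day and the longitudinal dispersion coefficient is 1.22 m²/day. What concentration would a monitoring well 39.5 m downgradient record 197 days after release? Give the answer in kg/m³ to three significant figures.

For an instantaneous plane source, C(x,t) = M/(n_e·A·√(4πDt)) · exp(−(x−vt)²/(4Dt)), with n_e·A the pore (flow) area.
Plume center vt = 0.137 × 197 = 26.989 m, so the well at 39.5 m is 12.511 m downgradient of the peak.
√(4πDt) = 54.96 m, giving peak height M/(n_e·A·√(4πDt)) = 170/(0.30 × 16.1 × 54.96) = 0.6404 kg/m³.
(x−vt)²/(4Dt) = (12.511)²/(4 × 1.22 × 197) = 0.1628; exp(−0.1628) = 0.8498.
C = 0.6404 × 0.8498 = 0.544 kg/m³.

0.544 kg/m³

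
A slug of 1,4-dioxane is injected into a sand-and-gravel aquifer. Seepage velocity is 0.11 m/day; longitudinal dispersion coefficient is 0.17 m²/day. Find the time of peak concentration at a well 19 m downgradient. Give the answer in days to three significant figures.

For the 1D instantaneous-source solution, setting ∂C/∂t = 0 at fixed x gives v²t² + 2Dt − x² = 0, so t = (√(D² + v²x²) − D)/v².
√(D² + v²x²) = √(0.17² + 0.11² × 19²) = 2.097; v² = 0.0121.
t = (2.097 − 0.17)/0.0121 = 159 days (vs. the pure-advection estimate x/v = 173 d).

159 days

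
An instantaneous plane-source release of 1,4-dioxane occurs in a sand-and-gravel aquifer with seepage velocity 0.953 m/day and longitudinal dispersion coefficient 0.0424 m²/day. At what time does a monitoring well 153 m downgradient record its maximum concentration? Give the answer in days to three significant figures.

160 days

For the 1D instantaneous-source solution, setting ∂C/∂t = 0 at fixed x gives v²t² + 2Dt − x² = 0, so t = (√(D² + v²x²) − D)/v².
√(D² + v²x²) = √(0.0424² + 0.953² × 153²) = 145.8; v² = 0.908209.
t = (145.8 − 0.0424)/0.908209 = 160 days (vs. the pure-advection estimate x/v = 161 d).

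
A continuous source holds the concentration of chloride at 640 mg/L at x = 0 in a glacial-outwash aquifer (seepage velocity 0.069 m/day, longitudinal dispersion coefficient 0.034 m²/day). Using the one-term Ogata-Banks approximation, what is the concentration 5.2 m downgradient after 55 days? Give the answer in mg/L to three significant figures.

150 mg/L

For a continuous step input, C/C₀ ≈ ½·erfc((x−vt)/(2√(Dt))).
vt = 0.069 × 55 = 3.795 m and 2√(Dt) = 2√(0.034 × 55) = 2.735 m.
Argument (x−vt)/(2√(Dt)) = (5.2 − 3.795)/2.735 = 0.5137; ½·erfc(0.5137) = 0.2338.
C = 640 × 0.2338 = 150 mg/L.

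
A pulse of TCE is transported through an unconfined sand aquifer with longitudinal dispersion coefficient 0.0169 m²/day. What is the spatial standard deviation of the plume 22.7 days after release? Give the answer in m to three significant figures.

Dispersive spreading gives a Gaussian with σ² = 2Dt; advection only shifts the center.
σ = √(2 × 0.0169 × 22.7) = 0.876 m.

0.876 m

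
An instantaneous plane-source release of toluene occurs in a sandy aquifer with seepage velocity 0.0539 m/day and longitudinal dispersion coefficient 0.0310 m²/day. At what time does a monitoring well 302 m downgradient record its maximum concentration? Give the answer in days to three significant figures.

5590 days

For the 1D instantaneous-source solution, setting ∂C/∂t = 0 at fixed x gives v²t² + 2Dt − x² = 0, so t = (√(D² + v²x²) − D)/v².
√(D² + v²x²) = √(0.0310² + 0.0539² × 302²) = 16.28; v² = 0.00290521.
t = (16.28 − 0.0310)/0.00290521 = 5590 days (vs. the pure-advection estimate x/v = 5600 d).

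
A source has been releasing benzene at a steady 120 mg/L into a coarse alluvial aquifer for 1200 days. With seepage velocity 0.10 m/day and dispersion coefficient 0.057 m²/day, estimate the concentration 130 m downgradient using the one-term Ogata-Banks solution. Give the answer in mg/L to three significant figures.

23.6 mg/L

For a continuous step input, C/C₀ ≈ ½·erfc((x−vt)/(2√(Dt))).
vt = 0.10 × 1200 = 120 m and 2√(Dt) = 2√(0.057 × 1200) = 16.54 m.
Argument (x−vt)/(2√(Dt)) = (130 − 120)/16.54 = 0.6046; ½·erfc(0.6046) = 0.1963.
C = 120 × 0.1963 = 23.6 mg/L.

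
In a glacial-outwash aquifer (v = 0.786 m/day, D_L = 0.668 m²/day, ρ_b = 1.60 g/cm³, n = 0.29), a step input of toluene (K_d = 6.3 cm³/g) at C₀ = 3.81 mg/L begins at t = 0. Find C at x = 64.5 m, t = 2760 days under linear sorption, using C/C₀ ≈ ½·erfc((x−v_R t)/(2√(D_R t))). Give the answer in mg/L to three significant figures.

Retardation factor R = 1 + ρ_b·K_d/n = 1 + 1.60 × 6.3/0.29 = 35.76.
Sorption retards both mechanisms: v_R = v/R = 0.02198 m/day, D_R = D/R = 0.01868 m²/day.
v_R·t = 0.02198 × 2760 = 60.6648 m; 2√(D_R t) = 14.36 m; argument = (64.5 − 60.6648)/14.36 = 0.2671.
C = C₀ × ½·erfc(0.2671) = 3.81 × 0.3528 = 1.34 mg/L.

1.34 mg/L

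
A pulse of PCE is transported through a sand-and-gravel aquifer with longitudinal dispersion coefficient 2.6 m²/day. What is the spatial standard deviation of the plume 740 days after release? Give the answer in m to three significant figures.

Dispersive spreading gives a Gaussian with σ² = 2Dt; advection only shifts the center.
σ = √(2 × 2.6 × 740) = 62.0 m.

62.0 m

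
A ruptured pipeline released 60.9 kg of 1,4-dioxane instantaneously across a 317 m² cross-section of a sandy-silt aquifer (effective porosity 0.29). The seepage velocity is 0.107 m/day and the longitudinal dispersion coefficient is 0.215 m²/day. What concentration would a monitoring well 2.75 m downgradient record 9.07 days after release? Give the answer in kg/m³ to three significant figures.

0.0892 kg/m³

For an instantaneous plane source, C(x,t) = M/(n_e·A·√(4πDt)) · exp(−(x−vt)²/(4Dt)), with n_e·A the pore (flow) area.
Plume center vt = 0.107 × 9.07 = 0.97049 m, so the well at 2.75 m is 1.77951 m downgradient of the peak.
√(4πDt) = 4.950 m, giving peak height M/(n_e·A·√(4πDt)) = 60.9/(0.29 × 317 × 4.950) = 0.1338 kg/m³.
(x−vt)²/(4Dt) = (1.77951)²/(4 × 0.215 × 9.07) = 0.4060; exp(−0.4060) = 0.6663.
C = 0.1338 × 0.6663 = 0.0892 kg/m³.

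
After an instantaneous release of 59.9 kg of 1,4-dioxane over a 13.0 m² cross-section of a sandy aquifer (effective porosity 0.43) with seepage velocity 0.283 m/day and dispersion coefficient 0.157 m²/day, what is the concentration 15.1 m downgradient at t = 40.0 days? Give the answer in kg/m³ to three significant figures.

For an instantaneous plane source, C(x,t) = M/(n_e·A·√(4πDt)) · exp(−(x−vt)²/(4Dt)), with n_e·A the pore (flow) area.
Plume center vt = 0.283 × 40.0 = 11.32 m, so the well at 15.1 m is 3.78 m downgradient of the peak.
√(4πDt) = 8.884 m, giving peak height M/(n_e·A·√(4πDt)) = 59.9/(0.43 × 13.0 × 8.884) = 1.206 kg/m³.
(x−vt)²/(4Dt) = (3.78)²/(4 × 0.157 × 40.0) = 0.5688; exp(−0.5688) = 0.5662.
C = 1.206 × 0.5662 = 0.683 kg/m³.

0.683 kg/m³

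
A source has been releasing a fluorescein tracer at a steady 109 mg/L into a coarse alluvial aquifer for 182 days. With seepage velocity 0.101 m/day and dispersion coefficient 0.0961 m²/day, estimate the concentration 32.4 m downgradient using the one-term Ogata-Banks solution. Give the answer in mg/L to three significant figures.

0.969 mg/L

For a continuous step input, C/C₀ ≈ ½·erfc((x−vt)/(2√(Dt))).
vt = 0.101 × 182 = 18.382 m and 2√(Dt) = 2√(0.0961 × 182) = 8.364 m.
Argument (x−vt)/(2√(Dt)) = (32.4 − 18.382)/8.364 = 1.676; ½·erfc(1.676) = 0.008889.
C = 109 × 0.008889 = 0.969 mg/L.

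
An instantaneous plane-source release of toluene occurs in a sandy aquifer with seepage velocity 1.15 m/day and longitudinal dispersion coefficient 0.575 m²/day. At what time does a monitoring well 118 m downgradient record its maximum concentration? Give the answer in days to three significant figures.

102 days

For the 1D instantaneous-source solution, setting ∂C/∂t = 0 at fixed x gives v²t² + 2Dt − x² = 0, so t = (√(D² + v²x²) − D)/v².
√(D² + v²x²) = √(0.575² + 1.15² × 118²) = 135.7; v² = 1.3225.
t = (135.7 − 0.575)/1.3225 = 102 days (vs. the pure-advection estimate x/v = 103 d).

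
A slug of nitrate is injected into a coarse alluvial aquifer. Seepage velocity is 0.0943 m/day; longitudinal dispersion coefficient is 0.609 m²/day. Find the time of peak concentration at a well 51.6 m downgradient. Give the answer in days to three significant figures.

For the 1D instantaneous-source solution, setting ∂C/∂t = 0 at fixed x gives v²t² + 2Dt − x² = 0, so t = (√(D² + v²x²) − D)/v².
√(D² + v²x²) = √(0.609² + 0.0943² × 51.6²) = 4.904; v² = 0.00889249.
t = (4.904 − 0.609)/0.00889249 = 483 days (vs. the pure-advection estimate x/v = 547 d).

483 days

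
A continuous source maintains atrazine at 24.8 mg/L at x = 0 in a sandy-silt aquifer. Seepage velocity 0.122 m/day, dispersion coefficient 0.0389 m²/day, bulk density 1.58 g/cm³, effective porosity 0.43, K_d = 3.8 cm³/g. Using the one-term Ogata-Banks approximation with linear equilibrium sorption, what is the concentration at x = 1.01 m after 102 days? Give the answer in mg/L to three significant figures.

10.0 mg/L

Retardation factor R = 1 + ρ_b·K_d/n = 1 + 1.58 × 3.8/0.43 = 14.96.
Sorption retards both mechanisms: v_R = v/R = 0.008155 m/day, D_R = D/R = 0.002600 m²/day.
v_R·t = 0.008155 × 102 = 0.83181 m; 2√(D_R t) = 1.030 m; argument = (1.01 − 0.83181)/1.030 = 0.1730.
C = C₀ × ½·erfc(0.1730) = 24.8 × 0.4034 = 10.0 mg/L.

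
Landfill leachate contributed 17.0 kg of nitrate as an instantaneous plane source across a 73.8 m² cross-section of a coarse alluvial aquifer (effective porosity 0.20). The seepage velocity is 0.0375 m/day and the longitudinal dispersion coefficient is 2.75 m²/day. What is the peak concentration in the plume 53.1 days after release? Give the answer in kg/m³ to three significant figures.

0.0269 kg/m³

The peak of an instantaneous 1D plume sits at x = vt; there the Gaussian factor is 1 and C_max = M/(n_e·A·√(4πDt)), where n_e·A is the pore area the mass is dissolved in.
√(4πDt) = √(4π × 2.75 × 53.1) = 42.84 m, so C_max = 17.0/(0.20 × 73.8 × 42.84) = 0.0269 kg/m³.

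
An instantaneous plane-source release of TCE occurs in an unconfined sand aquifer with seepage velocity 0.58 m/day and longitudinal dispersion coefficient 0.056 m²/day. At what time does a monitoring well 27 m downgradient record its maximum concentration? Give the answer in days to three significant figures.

46.4 days

For the 1D instantaneous-source solution, setting ∂C/∂t = 0 at fixed x gives v²t² + 2Dt − x² = 0, so t = (√(D² + v²x²) − D)/v².
√(D² + v²x²) = √(0.056² + 0.58² × 27²) = 15.66; v² = 0.3364.
t = (15.66 − 0.056)/0.3364 = 46.4 days (vs. the pure-advection estimate x/v = 46.6 d).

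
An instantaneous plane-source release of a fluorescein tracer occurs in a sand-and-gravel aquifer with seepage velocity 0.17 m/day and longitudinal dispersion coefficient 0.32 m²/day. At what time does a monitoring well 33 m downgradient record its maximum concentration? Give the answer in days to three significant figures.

For the 1D instantaneous-source solution, setting ∂C/∂t = 0 at fixed x gives v²t² + 2Dt − x² = 0, so t = (√(D² + v²x²) − D)/v².
√(D² + v²x²) = √(0.32² + 0.17² × 33²) = 5.619; v² = 0.0289.
t = (5.619 − 0.32)/0.0289 = 183 days (vs. the pure-advection estimate x/v = 194 d).

183 days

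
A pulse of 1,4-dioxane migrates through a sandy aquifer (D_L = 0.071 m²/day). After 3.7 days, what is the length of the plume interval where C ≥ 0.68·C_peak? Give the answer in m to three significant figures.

The plume is Gaussian with σ = √(2Dt) = √(2 × 0.071 × 3.7) = 0.7248 m.
C/C_peak = exp(−Δx²/(2σ²)) = 0.68 ⇒ Δx = σ·√(−2 ln 0.68) = 0.7248 × 0.8783 = 0.6366 m.
Width = 2Δx = 1.27 m.

1.27 m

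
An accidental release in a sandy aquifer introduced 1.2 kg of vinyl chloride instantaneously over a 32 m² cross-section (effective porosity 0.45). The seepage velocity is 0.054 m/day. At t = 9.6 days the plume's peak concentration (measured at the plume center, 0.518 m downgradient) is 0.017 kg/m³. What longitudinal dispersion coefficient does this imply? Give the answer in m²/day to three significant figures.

0.199 m²/day

At the plume center C_max = M/(n_e·A·√(4πDt)), so D = M²/(4πt·(n_e·A·C_max)²).
n_e·A·C_max = 0.45 × 32 × 0.017 = 0.2448 kg/m.
D = 1.2²/(4π × 9.6 × 0.2448²) = 0.199 m²/day.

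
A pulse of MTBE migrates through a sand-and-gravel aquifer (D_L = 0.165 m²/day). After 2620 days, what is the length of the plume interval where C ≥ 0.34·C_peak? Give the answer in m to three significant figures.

86.4 m

The plume is Gaussian with σ = √(2Dt) = √(2 × 0.165 × 2620) = 29.40 m.
C/C_peak = exp(−Δx²/(2σ²)) = 0.34 ⇒ Δx = σ·√(−2 ln 0.34) = 29.40 × 1.469 = 43.19 m.
Width = 2Δx = 86.4 m.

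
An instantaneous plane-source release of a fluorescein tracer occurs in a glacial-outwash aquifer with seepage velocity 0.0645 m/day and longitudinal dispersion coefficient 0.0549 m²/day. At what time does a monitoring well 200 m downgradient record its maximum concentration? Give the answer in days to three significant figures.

For the 1D instantaneous-source solution, setting ∂C/∂t = 0 at fixed x gives v²t² + 2Dt − x² = 0, so t = (√(D² + v²x²) − D)/v².
√(D² + v²x²) = √(0.0549² + 0.0645² × 200²) = 12.90; v² = 0.00416025.
t = (12.90 − 0.0549)/0.00416025 = 3090 days (vs. the pure-advection estimate x/v = 3100 d).

3090 days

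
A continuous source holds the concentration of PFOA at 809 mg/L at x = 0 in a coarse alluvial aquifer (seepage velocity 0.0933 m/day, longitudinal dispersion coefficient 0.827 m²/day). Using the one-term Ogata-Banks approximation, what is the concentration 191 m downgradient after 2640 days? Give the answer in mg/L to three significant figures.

For a continuous step input, C/C₀ ≈ ½·erfc((x−vt)/(2√(Dt))).
vt = 0.0933 × 2640 = 246.312 m and 2√(Dt) = 2√(0.827 × 2640) = 93.45 m.
Argument (x−vt)/(2√(Dt)) = (191 − 246.312)/93.45 = -0.5919; ½·erfc(-0.5919) = 0.7987.
C = 809 × 0.7987 = 646 mg/L.

646 mg/L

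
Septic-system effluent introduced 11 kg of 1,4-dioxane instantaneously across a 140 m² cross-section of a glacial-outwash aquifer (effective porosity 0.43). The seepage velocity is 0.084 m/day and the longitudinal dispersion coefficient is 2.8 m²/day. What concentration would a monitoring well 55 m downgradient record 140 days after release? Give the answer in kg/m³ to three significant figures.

For an instantaneous plane source, C(x,t) = M/(n_e·A·√(4πDt)) · exp(−(x−vt)²/(4Dt)), with n_e·A the pore (flow) area.
Plume center vt = 0.084 × 140 = 11.76 m, so the well at 55 m is 43.24 m downgradient of the peak.
√(4πDt) = 70.19 m, giving peak height M/(n_e·A·√(4πDt)) = 11/(0.43 × 140 × 70.19) = 0.002603 kg/m³.
(x−vt)²/(4Dt) = (43.24)²/(4 × 2.8 × 140) = 1.192; exp(−1.192) = 0.3036.
C = 0.002603 × 0.3036 = 0.000790 kg/m³.

0.000790 kg/m³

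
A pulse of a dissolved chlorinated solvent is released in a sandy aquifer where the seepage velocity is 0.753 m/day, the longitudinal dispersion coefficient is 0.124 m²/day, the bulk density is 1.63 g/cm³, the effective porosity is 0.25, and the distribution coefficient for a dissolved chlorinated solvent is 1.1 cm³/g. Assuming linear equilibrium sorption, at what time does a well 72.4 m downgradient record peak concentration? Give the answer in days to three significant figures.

Retardation factor R = 1 + ρ_b·K_d/n = 1 + 1.63 × 1.1/0.25 = 8.172.
Sorption retards both mechanisms: v_R = v/R = 0.09214 m/day, D_R = D/R = 0.01517 m²/day.
Peak time from v_R²t² + 2D_R t − x² = 0: t = (√(D_R² + v_R²x²) − D_R)/v_R².
√(D_R² + v_R²x²) = √(0.01517² + 0.09214² × 72.4²) = 6.671; v_R² = 0.008490.
t = (6.671 − 0.01517)/0.008490 = 784 days.

784 days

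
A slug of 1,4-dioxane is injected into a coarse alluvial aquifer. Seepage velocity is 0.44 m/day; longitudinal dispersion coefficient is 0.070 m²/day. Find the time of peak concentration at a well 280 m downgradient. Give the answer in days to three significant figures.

For the 1D instantaneous-source solution, setting ∂C/∂t = 0 at fixed x gives v²t² + 2Dt − x² = 0, so t = (√(D² + v²x²) − D)/v².
√(D² + v²x²) = √(0.070² + 0.44² × 280²) = 123.2; v² = 0.1936.
t = (123.2 − 0.070)/0.1936 = 636 days (vs. the pure-advection estimate x/v = 636 d).

636 days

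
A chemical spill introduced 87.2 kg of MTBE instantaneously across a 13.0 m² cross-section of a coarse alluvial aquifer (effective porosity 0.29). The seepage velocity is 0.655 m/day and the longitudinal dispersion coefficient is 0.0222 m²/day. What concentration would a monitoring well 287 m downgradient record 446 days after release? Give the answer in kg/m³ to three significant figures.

1.07 kg/m³

For an instantaneous plane source, C(x,t) = M/(n_e·A·√(4πDt)) · exp(−(x−vt)²/(4Dt)), with n_e·A the pore (flow) area.
Plume center vt = 0.655 × 446 = 292.13 m, so the well at 287 m is 5.13 m upgradient of the peak.
√(4πDt) = 11.15 m, giving peak height M/(n_e·A·√(4πDt)) = 87.2/(0.29 × 13.0 × 11.15) = 2.074 kg/m³.
(x−vt)²/(4Dt) = (-5.13)²/(4 × 0.0222 × 446) = 0.6645; exp(−0.6645) = 0.5145.
C = 2.074 × 0.5145 = 1.07 kg/m³.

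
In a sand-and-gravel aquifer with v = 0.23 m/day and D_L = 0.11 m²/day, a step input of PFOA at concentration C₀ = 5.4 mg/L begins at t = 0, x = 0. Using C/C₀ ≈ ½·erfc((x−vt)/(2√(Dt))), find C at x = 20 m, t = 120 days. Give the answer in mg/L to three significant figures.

For a continuous step input, C/C₀ ≈ ½·erfc((x−vt)/(2√(Dt))).
vt = 0.23 × 120 = 27.6 m and 2√(Dt) = 2√(0.11 × 120) = 7.266 m.
Argument (x−vt)/(2√(Dt)) = (20 − 27.6)/7.266 = -1.046; ½·erfc(-1.046) = 0.9305.
C = 5.4 × 0.9305 = 5.02 mg/L.

5.02 mg/L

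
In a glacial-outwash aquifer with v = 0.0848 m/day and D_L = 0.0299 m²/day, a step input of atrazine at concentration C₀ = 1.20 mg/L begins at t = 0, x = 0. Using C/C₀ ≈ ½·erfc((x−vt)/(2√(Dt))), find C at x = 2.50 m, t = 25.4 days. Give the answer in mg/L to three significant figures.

For a continuous step input, C/C₀ ≈ ½·erfc((x−vt)/(2√(Dt))).
vt = 0.0848 × 25.4 = 2.15392 m and 2√(Dt) = 2√(0.0299 × 25.4) = 1.743 m.
Argument (x−vt)/(2√(Dt)) = (2.50 − 2.15392)/1.743 = 0.1986; ½·erfc(0.1986) = 0.3894.
C = 1.20 × 0.3894 = 0.467 mg/L.

0.467 mg/L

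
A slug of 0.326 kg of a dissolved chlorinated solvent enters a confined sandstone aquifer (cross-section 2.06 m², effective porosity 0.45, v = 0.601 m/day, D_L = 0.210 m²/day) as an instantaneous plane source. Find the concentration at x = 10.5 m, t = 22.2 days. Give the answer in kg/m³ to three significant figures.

For an instantaneous plane source, C(x,t) = M/(n_e·A·√(4πDt)) · exp(−(x−vt)²/(4Dt)), with n_e·A the pore (flow) area.
Plume center vt = 0.601 × 22.2 = 13.3422 m, so the well at 10.5 m is 2.8422 m upgradient of the peak.
√(4πDt) = 7.654 m, giving peak height M/(n_e·A·√(4πDt)) = 0.326/(0.45 × 2.06 × 7.654) = 0.04595 kg/m³.
(x−vt)²/(4Dt) = (-2.8422)²/(4 × 0.210 × 22.2) = 0.4332; exp(−0.4332) = 0.6484.
C = 0.04595 × 0.6484 = 0.0298 kg/m³.

0.0298 kg/m³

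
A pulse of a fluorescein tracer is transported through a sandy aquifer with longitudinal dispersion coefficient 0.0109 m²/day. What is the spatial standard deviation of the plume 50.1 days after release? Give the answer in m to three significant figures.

1.05 m

Dispersive spreading gives a Gaussian with σ² = 2Dt; advection only shifts the center.
σ = √(2 × 0.0109 × 50.1) = 1.05 m.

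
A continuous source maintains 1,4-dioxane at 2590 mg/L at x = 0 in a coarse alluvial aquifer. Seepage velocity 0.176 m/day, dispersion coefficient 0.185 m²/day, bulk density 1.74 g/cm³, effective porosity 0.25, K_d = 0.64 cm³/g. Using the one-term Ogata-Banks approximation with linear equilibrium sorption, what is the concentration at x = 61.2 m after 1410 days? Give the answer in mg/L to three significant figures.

140 mg/L

Retardation factor R = 1 + ρ_b·K_d/n = 1 + 1.74 × 0.64/0.25 = 5.454.
Sorption retards both mechanisms: v_R = v/R = 0.03227 m/day, D_R = D/R = 0.03392 m²/day.
v_R·t = 0.03227 × 1410 = 45.5007 m; 2√(D_R t) = 13.83 m; argument = (61.2 − 45.5007)/13.83 = 1.135.
C = C₀ × ½·erfc(1.135) = 2590 × 0.05423 = 140 mg/L.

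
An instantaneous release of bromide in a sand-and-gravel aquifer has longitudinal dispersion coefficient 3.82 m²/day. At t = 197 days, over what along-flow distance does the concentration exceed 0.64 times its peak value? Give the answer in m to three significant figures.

73.3 m

The plume is Gaussian with σ = √(2Dt) = √(2 × 3.82 × 197) = 38.80 m.
C/C_peak = exp(−Δx²/(2σ²)) = 0.64 ⇒ Δx = σ·√(−2 ln 0.64) = 38.80 × 0.9448 = 36.66 m.
Width = 2Δx = 73.3 m.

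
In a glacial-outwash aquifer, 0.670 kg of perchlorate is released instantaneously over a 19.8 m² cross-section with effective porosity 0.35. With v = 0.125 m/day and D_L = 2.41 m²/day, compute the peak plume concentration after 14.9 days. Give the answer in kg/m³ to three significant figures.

The peak of an instantaneous 1D plume sits at x = vt; there the Gaussian factor is 1 and C_max = M/(n_e·A·√(4πDt)), where n_e·A is the pore area the mass is dissolved in.
√(4πDt) = √(4π × 2.41 × 14.9) = 21.24 m, so C_max = 0.670/(0.35 × 19.8 × 21.24) = 0.00455 kg/m³.

0.00455 kg/m³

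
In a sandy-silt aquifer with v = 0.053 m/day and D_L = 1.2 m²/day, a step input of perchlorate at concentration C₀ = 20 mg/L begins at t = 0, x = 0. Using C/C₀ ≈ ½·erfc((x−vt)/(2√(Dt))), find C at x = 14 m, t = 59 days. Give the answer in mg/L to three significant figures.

For a continuous step input, C/C₀ ≈ ½·erfc((x−vt)/(2√(Dt))).
vt = 0.053 × 59 = 3.127 m and 2√(Dt) = 2√(1.2 × 59) = 16.83 m.
Argument (x−vt)/(2√(Dt)) = (14 − 3.127)/16.83 = 0.6460; ½·erfc(0.6460) = 0.1805.
C = 20 × 0.1805 = 3.61 mg/L.

3.61 mg/L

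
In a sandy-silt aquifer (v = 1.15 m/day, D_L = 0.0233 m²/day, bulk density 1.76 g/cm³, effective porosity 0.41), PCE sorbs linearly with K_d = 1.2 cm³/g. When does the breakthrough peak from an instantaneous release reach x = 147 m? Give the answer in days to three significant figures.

786 days

Retardation factor R = 1 + ρ_b·K_d/n = 1 + 1.76 × 1.2/0.41 = 6.151.
Sorption retards both mechanisms: v_R = v/R = 0.1870 m/day, D_R = D/R = 0.003788 m²/day.
Peak time from v_R²t² + 2D_R t − x² = 0: t = (√(D_R² + v_R²x²) − D_R)/v_R².
√(D_R² + v_R²x²) = √(0.003788² + 0.1870² × 147²) = 27.49; v_R² = 0.03497.
t = (27.49 − 0.003788)/0.03497 = 786 days.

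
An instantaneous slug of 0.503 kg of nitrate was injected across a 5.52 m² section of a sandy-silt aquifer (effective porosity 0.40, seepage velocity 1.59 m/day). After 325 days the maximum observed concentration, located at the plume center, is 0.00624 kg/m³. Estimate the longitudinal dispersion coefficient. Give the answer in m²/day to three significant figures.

0.326 m²/day

At the plume center C_max = M/(n_e·A·√(4πDt)), so D = M²/(4πt·(n_e·A·C_max)²).
n_e·A·C_max = 0.40 × 5.52 × 0.00624 = 0.01378 kg/m.
D = 0.503²/(4π × 325 × 0.01378²) = 0.326 m²/day.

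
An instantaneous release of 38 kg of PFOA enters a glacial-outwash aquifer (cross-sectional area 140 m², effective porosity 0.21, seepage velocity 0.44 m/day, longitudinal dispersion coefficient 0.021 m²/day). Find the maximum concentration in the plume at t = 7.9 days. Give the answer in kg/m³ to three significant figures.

0.895 kg/m³

The peak of an instantaneous 1D plume sits at x = vt; there the Gaussian factor is 1 and C_max = M/(n_e·A·√(4πDt)), where n_e·A is the pore area the mass is dissolved in.
√(4πDt) = √(4π × 0.021 × 7.9) = 1.444 m, so C_max = 38/(0.21 × 140 × 1.444) = 0.895 kg/m³.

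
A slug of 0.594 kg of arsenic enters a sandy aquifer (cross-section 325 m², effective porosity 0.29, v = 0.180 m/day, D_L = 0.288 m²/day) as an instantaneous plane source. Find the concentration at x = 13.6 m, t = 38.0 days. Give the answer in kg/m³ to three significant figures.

For an instantaneous plane source, C(x,t) = M/(n_e·A·√(4πDt)) · exp(−(x−vt)²/(4Dt)), with n_e·A the pore (flow) area.
Plume center vt = 0.180 × 38.0 = 6.84 m, so the well at 13.6 m is 6.76 m downgradient of the peak.
√(4πDt) = 11.73 m, giving peak height M/(n_e·A·√(4πDt)) = 0.594/(0.29 × 325 × 11.73) = 0.0005373 kg/m³.
(x−vt)²/(4Dt) = (6.76)²/(4 × 0.288 × 38.0) = 1.044; exp(−1.044) = 0.3520.
C = 0.0005373 × 0.3520 = 0.000189 kg/m³.

0.000189 kg/m³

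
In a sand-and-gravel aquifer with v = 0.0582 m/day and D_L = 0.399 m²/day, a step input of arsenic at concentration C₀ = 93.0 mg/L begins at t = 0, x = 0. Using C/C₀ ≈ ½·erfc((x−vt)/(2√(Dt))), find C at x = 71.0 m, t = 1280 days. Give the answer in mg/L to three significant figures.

50.6 mg/L

For a continuous step input, C/C₀ ≈ ½·erfc((x−vt)/(2√(Dt))).
vt = 0.0582 × 1280 = 74.496 m and 2√(Dt) = 2√(0.399 × 1280) = 45.20 m.
Argument (x−vt)/(2√(Dt)) = (71.0 − 74.496)/45.20 = -0.07735; ½·erfc(-0.07735) = 0.5436.
C = 93.0 × 0.5436 = 50.6 mg/L.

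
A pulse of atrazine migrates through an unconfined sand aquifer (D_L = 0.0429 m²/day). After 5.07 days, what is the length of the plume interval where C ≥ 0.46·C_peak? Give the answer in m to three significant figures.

1.64 m

The plume is Gaussian with σ = √(2Dt) = √(2 × 0.0429 × 5.07) = 0.6595 m.
C/C_peak = exp(−Δx²/(2σ²)) = 0.46 ⇒ Δx = σ·√(−2 ln 0.46) = 0.6595 × 1.246 = 0.8217 m.
Width = 2Δx = 1.64 m.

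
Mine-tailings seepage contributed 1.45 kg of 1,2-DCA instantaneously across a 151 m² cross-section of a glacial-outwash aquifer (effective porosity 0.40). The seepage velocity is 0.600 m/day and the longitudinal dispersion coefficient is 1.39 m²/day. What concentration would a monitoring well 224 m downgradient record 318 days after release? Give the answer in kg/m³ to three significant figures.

For an instantaneous plane source, C(x,t) = M/(n_e·A·√(4πDt)) · exp(−(x−vt)²/(4Dt)), with n_e·A the pore (flow) area.
Plume center vt = 0.600 × 318 = 190.8 m, so the well at 224 m is 33.2 m downgradient of the peak.
√(4πDt) = 74.53 m, giving peak height M/(n_e·A·√(4πDt)) = 1.45/(0.40 × 151 × 74.53) = 0.0003221 kg/m³.
(x−vt)²/(4Dt) = (33.2)²/(4 × 1.39 × 318) = 0.6234; exp(−0.6234) = 0.5361.
C = 0.0003221 × 0.5361 = 0.000173 kg/m³.

0.000173 kg/m³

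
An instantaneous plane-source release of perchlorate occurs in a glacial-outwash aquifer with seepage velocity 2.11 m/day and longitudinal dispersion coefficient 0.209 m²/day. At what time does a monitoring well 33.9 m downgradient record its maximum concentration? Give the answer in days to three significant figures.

For the 1D instantaneous-source solution, setting ∂C/∂t = 0 at fixed x gives v²t² + 2Dt − x² = 0, so t = (√(D² + v²x²) − D)/v².
√(D² + v²x²) = √(0.209² + 2.11² × 33.9²) = 71.53; v² = 4.4521.
t = (71.53 − 0.209)/4.4521 = 16.0 days (vs. the pure-advection estimate x/v = 16.1 d).

16.0 days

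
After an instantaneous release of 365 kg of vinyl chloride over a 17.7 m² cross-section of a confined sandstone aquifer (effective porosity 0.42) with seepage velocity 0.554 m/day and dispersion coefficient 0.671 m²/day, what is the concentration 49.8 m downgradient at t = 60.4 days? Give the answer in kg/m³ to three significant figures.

0.419 kg/m³

For an instantaneous plane source, C(x,t) = M/(n_e·A·√(4πDt)) · exp(−(x−vt)²/(4Dt)), with n_e·A the pore (flow) area.
Plume center vt = 0.554 × 60.4 = 33.4616 m, so the well at 49.8 m is 16.3384 m downgradient of the peak.
√(4πDt) = 22.57 m, giving peak height M/(n_e·A·√(4πDt)) = 365/(0.42 × 17.7 × 22.57) = 2.175 kg/m³.
(x−vt)²/(4Dt) = (16.3384)²/(4 × 0.671 × 60.4) = 1.647; exp(−1.647) = 0.1926.
C = 2.175 × 0.1926 = 0.419 kg/m³.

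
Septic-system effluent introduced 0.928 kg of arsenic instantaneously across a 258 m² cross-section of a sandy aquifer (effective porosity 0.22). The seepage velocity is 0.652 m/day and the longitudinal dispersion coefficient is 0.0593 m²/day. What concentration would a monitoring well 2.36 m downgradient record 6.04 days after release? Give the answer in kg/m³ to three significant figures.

For an instantaneous plane source, C(x,t) = M/(n_e·A·√(4πDt)) · exp(−(x−vt)²/(4Dt)), with n_e·A the pore (flow) area.
Plume center vt = 0.652 × 6.04 = 3.93808 m, so the well at 2.36 m is 1.57808 m upgradient of the peak.
√(4πDt) = 2.122 m, giving peak height M/(n_e·A·√(4πDt)) = 0.928/(0.22 × 258 × 2.122) = 0.007705 kg/m³.
(x−vt)²/(4Dt) = (-1.57808)²/(4 × 0.0593 × 6.04) = 1.738; exp(−1.738) = 0.1759.
C = 0.007705 × 0.1759 = 0.00136 kg/m³.

0.00136 kg/m³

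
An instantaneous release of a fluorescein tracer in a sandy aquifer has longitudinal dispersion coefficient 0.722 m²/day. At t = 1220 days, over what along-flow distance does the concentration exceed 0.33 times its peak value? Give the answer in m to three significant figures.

The plume is Gaussian with σ = √(2Dt) = √(2 × 0.722 × 1220) = 41.97 m.
C/C_peak = exp(−Δx²/(2σ²)) = 0.33 ⇒ Δx = σ·√(−2 ln 0.33) = 41.97 × 1.489 = 62.49 m.
Width = 2Δx = 125 m.

125 m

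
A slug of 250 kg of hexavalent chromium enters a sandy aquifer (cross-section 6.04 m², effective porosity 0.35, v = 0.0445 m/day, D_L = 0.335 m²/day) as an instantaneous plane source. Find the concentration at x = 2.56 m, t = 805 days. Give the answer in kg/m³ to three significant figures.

For an instantaneous plane source, C(x,t) = M/(n_e·A·√(4πDt)) · exp(−(x−vt)²/(4Dt)), with n_e·A the pore (flow) area.
Plume center vt = 0.0445 × 805 = 35.8225 m, so the well at 2.56 m is 33.2625 m upgradient of the peak.
√(4πDt) = 58.21 m, giving peak height M/(n_e·A·√(4πDt)) = 250/(0.35 × 6.04 × 58.21) = 2.032 kg/m³.
(x−vt)²/(4Dt) = (-33.2625)²/(4 × 0.335 × 805) = 1.026; exp(−1.026) = 0.3584.
C = 2.032 × 0.3584 = 0.728 kg/m³.

0.728 kg/m³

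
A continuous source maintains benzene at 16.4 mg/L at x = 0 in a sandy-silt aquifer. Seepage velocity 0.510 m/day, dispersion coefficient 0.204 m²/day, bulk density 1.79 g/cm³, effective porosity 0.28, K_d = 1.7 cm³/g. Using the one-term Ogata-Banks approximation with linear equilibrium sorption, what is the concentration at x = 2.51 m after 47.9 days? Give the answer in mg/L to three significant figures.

5.94 mg/L

Retardation factor R = 1 + ρ_b·K_d/n = 1 + 1.79 × 1.7/0.28 = 11.87.
Sorption retards both mechanisms: v_R = v/R = 0.04297 m/day, D_R = D/R = 0.01719 m²/day.
v_R·t = 0.04297 × 47.9 = 2.058263 m; 2√(D_R t) = 1.815 m; argument = (2.51 − 2.058263)/1.815 = 0.2489.
C = C₀ × ½·erfc(0.2489) = 16.4 × 0.3624 = 5.94 mg/L.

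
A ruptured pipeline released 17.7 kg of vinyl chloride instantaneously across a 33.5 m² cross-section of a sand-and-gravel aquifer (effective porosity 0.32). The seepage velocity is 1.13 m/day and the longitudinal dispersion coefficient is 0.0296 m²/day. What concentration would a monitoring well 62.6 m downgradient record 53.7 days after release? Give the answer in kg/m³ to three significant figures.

0.207 kg/m³

For an instantaneous plane source, C(x,t) = M/(n_e·A·√(4πDt)) · exp(−(x−vt)²/(4Dt)), with n_e·A the pore (flow) area.
Plume center vt = 1.13 × 53.7 = 60.681 m, so the well at 62.6 m is 1.919 m downgradient of the peak.
√(4πDt) = 4.469 m, giving peak height M/(n_e·A·√(4πDt)) = 17.7/(0.32 × 33.5 × 4.469) = 0.3695 kg/m³.
(x−vt)²/(4Dt) = (1.919)²/(4 × 0.0296 × 53.7) = 0.5792; exp(−0.5792) = 0.5603.
C = 0.3695 × 0.5603 = 0.207 kg/m³.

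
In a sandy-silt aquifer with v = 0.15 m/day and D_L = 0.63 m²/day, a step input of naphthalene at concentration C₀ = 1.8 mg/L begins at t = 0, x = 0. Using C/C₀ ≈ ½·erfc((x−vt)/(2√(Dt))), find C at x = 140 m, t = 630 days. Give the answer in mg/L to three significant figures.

For a continuous step input, C/C₀ ≈ ½·erfc((x−vt)/(2√(Dt))).
vt = 0.15 × 630 = 94.5 m and 2√(Dt) = 2√(0.63 × 630) = 39.84 m.
Argument (x−vt)/(2√(Dt)) = (140 − 94.5)/39.84 = 1.142; ½·erfc(1.142) = 0.05315.
C = 1.8 × 0.05315 = 0.0957 mg/L.

0.0957 mg/L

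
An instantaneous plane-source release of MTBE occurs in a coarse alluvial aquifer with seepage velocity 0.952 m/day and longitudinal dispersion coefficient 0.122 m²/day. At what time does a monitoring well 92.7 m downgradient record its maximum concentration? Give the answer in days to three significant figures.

For the 1D instantaneous-source solution, setting ∂C/∂t = 0 at fixed x gives v²t² + 2Dt − x² = 0, so t = (√(D² + v²x²) − D)/v².
√(D² + v²x²) = √(0.122² + 0.952² × 92.7²) = 88.25; v² = 0.906304.
t = (88.25 − 0.122)/0.906304 = 97.2 days (vs. the pure-advection estimate x/v = 97.4 d).

97.2 days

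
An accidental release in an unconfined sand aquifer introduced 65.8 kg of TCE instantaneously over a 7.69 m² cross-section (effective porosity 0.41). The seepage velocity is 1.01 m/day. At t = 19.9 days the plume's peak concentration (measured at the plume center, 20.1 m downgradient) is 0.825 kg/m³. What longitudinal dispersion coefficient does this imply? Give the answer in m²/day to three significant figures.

2.56 m²/day

At the plume center C_max = M/(n_e·A·√(4πDt)), so D = M²/(4πt·(n_e·A·C_max)²).
n_e·A·C_max = 0.41 × 7.69 × 0.825 = 2.601 kg/m.
D = 65.8²/(4π × 19.9 × 2.601²) = 2.56 m²/day.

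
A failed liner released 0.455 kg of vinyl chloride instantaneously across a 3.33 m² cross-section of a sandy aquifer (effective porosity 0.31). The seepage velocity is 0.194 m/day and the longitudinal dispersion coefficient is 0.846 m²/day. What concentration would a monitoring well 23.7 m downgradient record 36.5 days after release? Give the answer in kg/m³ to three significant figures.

For an instantaneous plane source, C(x,t) = M/(n_e·A·√(4πDt)) · exp(−(x−vt)²/(4Dt)), with n_e·A the pore (flow) area.
Plume center vt = 0.194 × 36.5 = 7.081 m, so the well at 23.7 m is 16.619 m downgradient of the peak.
√(4πDt) = 19.70 m, giving peak height M/(n_e·A·√(4πDt)) = 0.455/(0.31 × 3.33 × 19.70) = 0.02237 kg/m³.
(x−vt)²/(4Dt) = (16.619)²/(4 × 0.846 × 36.5) = 2.236; exp(−2.236) = 0.1069.
C = 0.02237 × 0.1069 = 0.00239 kg/m³.

0.00239 kg/m³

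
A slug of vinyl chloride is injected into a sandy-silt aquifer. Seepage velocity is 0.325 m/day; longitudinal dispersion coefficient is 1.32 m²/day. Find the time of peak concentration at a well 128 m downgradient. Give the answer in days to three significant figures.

382 days

For the 1D instantaneous-source solution, setting ∂C/∂t = 0 at fixed x gives v²t² + 2Dt − x² = 0, so t = (√(D² + v²x²) − D)/v².
√(D² + v²x²) = √(1.32² + 0.325² × 128²) = 41.62; v² = 0.105625.
t = (41.62 − 1.32)/0.105625 = 382 days (vs. the pure-advection estimate x/v = 394 d).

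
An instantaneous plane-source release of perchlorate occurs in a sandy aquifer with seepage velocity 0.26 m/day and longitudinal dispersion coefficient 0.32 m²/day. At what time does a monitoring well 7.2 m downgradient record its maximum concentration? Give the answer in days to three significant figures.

For the 1D instantaneous-source solution, setting ∂C/∂t = 0 at fixed x gives v²t² + 2Dt − x² = 0, so t = (√(D² + v²x²) − D)/v².
√(D² + v²x²) = √(0.32² + 0.26² × 7.2²) = 1.899; v² = 0.0676.
t = (1.899 − 0.32)/0.0676 = 23.4 days (vs. the pure-advection estimate x/v = 27.7 d).

23.4 days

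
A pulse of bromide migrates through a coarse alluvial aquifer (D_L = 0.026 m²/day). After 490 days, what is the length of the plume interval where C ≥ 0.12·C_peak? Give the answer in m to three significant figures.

The plume is Gaussian with σ = √(2Dt) = √(2 × 0.026 × 490) = 5.048 m.
C/C_peak = exp(−Δx²/(2σ²)) = 0.12 ⇒ Δx = σ·√(−2 ln 0.12) = 5.048 × 2.059 = 10.39 m.
Width = 2Δx = 20.8 m.

20.8 m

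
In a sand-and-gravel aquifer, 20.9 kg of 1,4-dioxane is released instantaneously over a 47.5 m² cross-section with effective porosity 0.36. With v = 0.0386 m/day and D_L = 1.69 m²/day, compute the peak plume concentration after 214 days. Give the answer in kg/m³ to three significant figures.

The peak of an instantaneous 1D plume sits at x = vt; there the Gaussian factor is 1 and C_max = M/(n_e·A·√(4πDt)), where n_e·A is the pore area the mass is dissolved in.
√(4πDt) = √(4π × 1.69 × 214) = 67.41 m, so C_max = 20.9/(0.36 × 47.5 × 67.41) = 0.0181 kg/m³.

0.0181 kg/m³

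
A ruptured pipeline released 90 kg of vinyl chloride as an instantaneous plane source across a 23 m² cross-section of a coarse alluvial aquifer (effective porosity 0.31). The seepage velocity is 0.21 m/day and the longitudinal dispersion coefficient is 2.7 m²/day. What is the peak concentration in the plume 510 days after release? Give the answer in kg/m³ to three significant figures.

The peak of an instantaneous 1D plume sits at x = vt; there the Gaussian factor is 1 and C_max = M/(n_e·A·√(4πDt)), where n_e·A is the pore area the mass is dissolved in.
√(4πDt) = √(4π × 2.7 × 510) = 131.5 m, so C_max = 90/(0.31 × 23 × 131.5) = 0.0960 kg/m³.

0.0960 kg/m³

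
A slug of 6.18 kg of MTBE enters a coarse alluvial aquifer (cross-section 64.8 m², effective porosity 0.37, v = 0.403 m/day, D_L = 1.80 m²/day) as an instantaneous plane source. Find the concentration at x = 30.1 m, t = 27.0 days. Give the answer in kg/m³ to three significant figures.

For an instantaneous plane source, C(x,t) = M/(n_e·A·√(4πDt)) · exp(−(x−vt)²/(4Dt)), with n_e·A the pore (flow) area.
Plume center vt = 0.403 × 27.0 = 10.881 m, so the well at 30.1 m is 19.219 m downgradient of the peak.
√(4πDt) = 24.71 m, giving peak height M/(n_e·A·√(4πDt)) = 6.18/(0.37 × 64.8 × 24.71) = 0.01043 kg/m³.
(x−vt)²/(4Dt) = (19.219)²/(4 × 1.80 × 27.0) = 1.900; exp(−1.900) = 0.1496.
C = 0.01043 × 0.1496 = 0.00156 kg/m³.

0.00156 kg/m³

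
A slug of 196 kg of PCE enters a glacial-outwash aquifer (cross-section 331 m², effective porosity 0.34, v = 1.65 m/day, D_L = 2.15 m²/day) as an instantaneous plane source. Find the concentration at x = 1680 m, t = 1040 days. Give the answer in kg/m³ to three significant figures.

For an instantaneous plane source, C(x,t) = M/(n_e·A·√(4πDt)) · exp(−(x−vt)²/(4Dt)), with n_e·A the pore (flow) area.
Plume center vt = 1.65 × 1040 = 1716 m, so the well at 1680 m is 36 m upgradient of the peak.
√(4πDt) = 167.6 m, giving peak height M/(n_e·A·√(4πDt)) = 196/(0.34 × 331 × 167.6) = 0.01039 kg/m³.
(x−vt)²/(4Dt) = (-36)²/(4 × 2.15 × 1040) = 0.1449; exp(−0.1449) = 0.8651.
C = 0.01039 × 0.8651 = 0.00899 kg/m³.

0.00899 kg/m³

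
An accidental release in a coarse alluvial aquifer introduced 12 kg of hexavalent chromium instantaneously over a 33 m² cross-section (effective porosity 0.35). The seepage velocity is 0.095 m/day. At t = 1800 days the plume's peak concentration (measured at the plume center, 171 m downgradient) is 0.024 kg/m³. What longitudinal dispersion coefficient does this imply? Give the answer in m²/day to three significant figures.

0.0829 m²/day

At the plume center C_max = M/(n_e·A·√(4πDt)), so D = M²/(4πt·(n_e·A·C_max)²).
n_e·A·C_max = 0.35 × 33 × 0.024 = 0.2772 kg/m.
D = 12²/(4π × 1800 × 0.2772²) = 0.0829 m²/day.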